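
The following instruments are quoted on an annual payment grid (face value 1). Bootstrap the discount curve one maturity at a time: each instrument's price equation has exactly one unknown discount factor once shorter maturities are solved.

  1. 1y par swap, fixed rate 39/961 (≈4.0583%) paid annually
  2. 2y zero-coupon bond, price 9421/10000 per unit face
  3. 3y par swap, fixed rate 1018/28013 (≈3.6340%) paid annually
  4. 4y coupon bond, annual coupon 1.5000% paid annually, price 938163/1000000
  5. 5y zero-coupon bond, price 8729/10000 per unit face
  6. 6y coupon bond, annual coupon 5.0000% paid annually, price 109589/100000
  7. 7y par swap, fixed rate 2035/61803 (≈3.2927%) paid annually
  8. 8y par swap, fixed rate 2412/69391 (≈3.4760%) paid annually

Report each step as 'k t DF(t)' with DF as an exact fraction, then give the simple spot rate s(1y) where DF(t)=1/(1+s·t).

1 1 961/1000
2 2 9421/10000
3 3 4491/5000
4 4 8829/10000
5 5 8729/10000
6 6 8267/10000
7 7 1593/2000
8 8 1897/2500
s(1y) = (1/(961/1000) − 1)/(1) = 39/961 ≈ 4.0583%

step 1 [1y] swap r/1=39/961: DF=(1 − 39/961·(0))/(1+39/961) = 961/1000 ≈ 0.961000
step 2 [2y] zero: DF = P = 9421/10000 ≈ 0.942100
step 3 [3y] swap r/1=1018/28013: DF=(1 − 1018/28013·(0.961000+0.942100))/(1+1018/28013) = 4491/5000 ≈ 0.898200
step 4 [4y] bond c/1=3/200: DF=(938163/1000000 − 3/200·(0.961000+0.942100+0.898200))/(1+3/200) = 8829/10000 ≈ 0.882900
step 5 [5y] zero: DF = P = 8729/10000 ≈ 0.872900
step 6 [6y] bond c/1=1/20: DF=(109589/100000 − 1/20·(0.961000+0.942100+0.898200+0.882900+0.872900))/(1+1/20) = 8267/10000 ≈ 0.826700
step 7 [7y] swap r/1=2035/61803: DF=(1 − 2035/61803·(0.961000+0.942100+0.898200+0.882900+0.872900+0.826700))/(1+2035/61803) = 1593/2000 ≈ 0.796500
step 8 [8y] swap r/1=2412/69391: DF=(1 − 2412/69391·(0.961000+0.942100+0.898200+0.882900+0.872900+0.826700+0.796500))/(1+2412/69391) = 1897/2500 ≈ 0.758800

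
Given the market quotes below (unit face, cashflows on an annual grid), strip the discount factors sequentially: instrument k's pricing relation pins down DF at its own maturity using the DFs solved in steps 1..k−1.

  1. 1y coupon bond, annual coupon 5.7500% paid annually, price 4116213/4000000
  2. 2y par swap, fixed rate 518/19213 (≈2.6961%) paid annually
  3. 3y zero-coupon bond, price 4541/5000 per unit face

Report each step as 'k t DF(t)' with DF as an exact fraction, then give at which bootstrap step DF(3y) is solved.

step 1 [1y] bond c/1=23/400: DF=(4116213/4000000 − 23/400·(0))/(1+23/400) = 9731/10000 ≈ 0.973100
step 2 [2y] swap r/1=518/19213: DF=(1 − 518/19213·(0.973100))/(1+518/19213) = 4741/5000 ≈ 0.948200
step 3 [3y] zero: DF = P = 4541/5000 ≈ 0.908200

1 1 9731/10000
2 2 4741/5000
3 3 4541/5000
DF(3y) is solved at step 3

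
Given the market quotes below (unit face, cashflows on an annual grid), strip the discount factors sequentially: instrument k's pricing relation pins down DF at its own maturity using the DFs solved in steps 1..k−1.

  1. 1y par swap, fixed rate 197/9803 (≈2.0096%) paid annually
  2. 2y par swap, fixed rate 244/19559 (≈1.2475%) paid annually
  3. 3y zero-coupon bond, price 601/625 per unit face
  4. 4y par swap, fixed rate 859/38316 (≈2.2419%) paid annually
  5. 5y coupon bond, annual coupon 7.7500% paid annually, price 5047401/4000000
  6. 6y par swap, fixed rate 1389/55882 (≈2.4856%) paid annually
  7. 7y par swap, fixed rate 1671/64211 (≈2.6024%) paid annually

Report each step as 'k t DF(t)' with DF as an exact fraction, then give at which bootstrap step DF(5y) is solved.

step 1 [1y] swap r/1=197/9803: DF=(1 − 197/9803·(0))/(1+197/9803) = 9803/10000 ≈ 0.980300
step 2 [2y] swap r/1=244/19559: DF=(1 − 244/19559·(0.980300))/(1+244/19559) = 2439/2500 ≈ 0.975600
step 3 [3y] zero: DF = P = 601/625 ≈ 0.961600
step 4 [4y] swap r/1=859/38316: DF=(1 − 859/38316·(0.980300+0.975600+0.961600))/(1+859/38316) = 9141/10000 ≈ 0.914100
step 5 [5y] bond c/1=31/400: DF=(5047401/4000000 − 31/400·(0.980300+0.975600+0.961600+0.914100))/(1+31/400) = 1791/2000 ≈ 0.895500
step 6 [6y] swap r/1=1389/55882: DF=(1 − 1389/55882·(0.980300+0.975600+0.961600+0.914100+0.895500))/(1+1389/55882) = 8611/10000 ≈ 0.861100
step 7 [7y] swap r/1=1671/64211: DF=(1 − 1671/64211·(0.980300+0.975600+0.961600+0.914100+0.895500+0.861100))/(1+1671/64211) = 8329/10000 ≈ 0.832900

1 1 9803/10000
2 2 2439/2500
3 3 601/625
4 4 9141/10000
5 5 1791/2000
6 6 8611/10000
7 7 8329/10000
DF(5y) is solved at step 5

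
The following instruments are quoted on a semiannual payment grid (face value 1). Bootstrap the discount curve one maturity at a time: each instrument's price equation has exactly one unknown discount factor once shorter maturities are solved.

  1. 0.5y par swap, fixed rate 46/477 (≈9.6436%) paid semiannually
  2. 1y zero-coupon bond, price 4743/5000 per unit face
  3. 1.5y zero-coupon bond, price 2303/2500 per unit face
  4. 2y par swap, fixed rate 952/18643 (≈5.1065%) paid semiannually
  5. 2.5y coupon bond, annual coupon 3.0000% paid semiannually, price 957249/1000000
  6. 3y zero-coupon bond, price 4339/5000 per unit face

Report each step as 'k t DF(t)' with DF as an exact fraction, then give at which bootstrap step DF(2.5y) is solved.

1 1/2 477/500
2 1 4743/5000
3 3/2 2303/2500
4 2 1131/1250
5 5/2 111/125
6 3 4339/5000
DF(2.5y) is solved at step 5

step 1 [0.5y] swap r/2=23/477: DF=(1 − 23/477·(0))/(1+23/477) = 477/500 ≈ 0.954000
step 2 [1y] zero: DF = P = 4743/5000 ≈ 0.948600
step 3 [1.5y] zero: DF = P = 2303/2500 ≈ 0.921200
step 4 [2y] swap r/2=476/18643: DF=(1 − 476/18643·(0.954000+0.948600+0.921200))/(1+476/18643) = 1131/1250 ≈ 0.904800
step 5 [2.5y] bond c/2=3/200: DF=(957249/1000000 − 3/200·(0.954000+0.948600+0.921200+0.904800))/(1+3/200) = 111/125 ≈ 0.888000
step 6 [3y] zero: DF = P = 4339/5000 ≈ 0.867800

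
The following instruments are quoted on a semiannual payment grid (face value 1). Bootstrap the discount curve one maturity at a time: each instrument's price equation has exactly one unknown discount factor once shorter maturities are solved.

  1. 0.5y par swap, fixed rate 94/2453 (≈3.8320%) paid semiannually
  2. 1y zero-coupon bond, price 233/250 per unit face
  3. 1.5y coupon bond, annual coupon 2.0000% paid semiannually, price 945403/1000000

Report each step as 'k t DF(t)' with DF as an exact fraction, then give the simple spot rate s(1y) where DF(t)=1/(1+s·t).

1 1/2 2453/2500
2 1 233/250
3 3/2 9171/10000
s(1y) = (1/(233/250) − 1)/(1) = 17/233 ≈ 7.2961%

step 1 [0.5y] swap r/2=47/2453: DF=(1 − 47/2453·(0))/(1+47/2453) = 2453/2500 ≈ 0.981200
step 2 [1y] zero: DF = P = 233/250 ≈ 0.932000
step 3 [1.5y] bond c/2=1/100: DF=(945403/1000000 − 1/100·(0.981200+0.932000))/(1+1/100) = 9171/10000 ≈ 0.917100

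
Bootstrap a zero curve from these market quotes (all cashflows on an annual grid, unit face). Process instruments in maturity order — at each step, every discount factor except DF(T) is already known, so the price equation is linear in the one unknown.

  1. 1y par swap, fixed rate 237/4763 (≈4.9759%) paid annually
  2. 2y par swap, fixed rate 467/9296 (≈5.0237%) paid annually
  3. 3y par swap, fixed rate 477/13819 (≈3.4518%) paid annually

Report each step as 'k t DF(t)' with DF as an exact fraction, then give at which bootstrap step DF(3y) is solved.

1 1 4763/5000
2 2 4533/5000
3 3 4523/5000
DF(3y) is solved at step 3

step 1 [1y] swap r/1=237/4763: DF=(1 − 237/4763·(0))/(1+237/4763) = 4763/5000 ≈ 0.952600
step 2 [2y] swap r/1=467/9296: DF=(1 − 467/9296·(0.952600))/(1+467/9296) = 4533/5000 ≈ 0.906600
step 3 [3y] swap r/1=477/13819: DF=(1 − 477/13819·(0.952600+0.906600))/(1+477/13819) = 4523/5000 ≈ 0.904600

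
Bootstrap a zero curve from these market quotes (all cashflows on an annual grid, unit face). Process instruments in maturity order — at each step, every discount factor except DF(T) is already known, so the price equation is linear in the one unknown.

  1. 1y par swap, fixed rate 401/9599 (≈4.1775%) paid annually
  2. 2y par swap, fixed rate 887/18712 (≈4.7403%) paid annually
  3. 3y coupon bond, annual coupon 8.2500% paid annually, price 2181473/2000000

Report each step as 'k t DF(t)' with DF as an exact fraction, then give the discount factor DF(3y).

1 1 9599/10000
2 2 9113/10000
3 3 173/200
DF(3y) = 173/200 ≈ 0.865000

step 1 [1y] swap r/1=401/9599: DF=(1 − 401/9599·(0))/(1+401/9599) = 9599/10000 ≈ 0.959900
step 2 [2y] swap r/1=887/18712: DF=(1 − 887/18712·(0.959900))/(1+887/18712) = 9113/10000 ≈ 0.911300
step 3 [3y] bond c/1=33/400: DF=(2181473/2000000 − 33/400·(0.959900+0.911300))/(1+33/400) = 173/200 ≈ 0.865000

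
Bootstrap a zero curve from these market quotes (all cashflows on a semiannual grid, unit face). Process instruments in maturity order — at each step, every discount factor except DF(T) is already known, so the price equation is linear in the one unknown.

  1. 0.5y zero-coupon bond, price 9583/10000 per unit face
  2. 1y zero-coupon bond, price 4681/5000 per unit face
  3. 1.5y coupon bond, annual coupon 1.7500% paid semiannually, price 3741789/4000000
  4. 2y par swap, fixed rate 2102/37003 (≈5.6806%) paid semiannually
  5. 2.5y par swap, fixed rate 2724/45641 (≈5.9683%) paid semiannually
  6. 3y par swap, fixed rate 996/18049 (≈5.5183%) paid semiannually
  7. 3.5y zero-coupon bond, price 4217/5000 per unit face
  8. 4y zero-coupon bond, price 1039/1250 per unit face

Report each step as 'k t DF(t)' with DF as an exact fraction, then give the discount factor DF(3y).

step 1 [0.5y] zero: DF = P = 9583/10000 ≈ 0.958300
step 2 [1y] zero: DF = P = 4681/5000 ≈ 0.936200
step 3 [1.5y] bond c/2=7/800: DF=(3741789/4000000 − 7/800·(0.958300+0.936200))/(1+7/800) = 9109/10000 ≈ 0.910900
step 4 [2y] swap r/2=1051/37003: DF=(1 − 1051/37003·(0.958300+0.936200+0.910900))/(1+1051/37003) = 8949/10000 ≈ 0.894900
step 5 [2.5y] swap r/2=1362/45641: DF=(1 − 1362/45641·(0.958300+0.936200+0.910900+0.894900))/(1+1362/45641) = 4319/5000 ≈ 0.863800
step 6 [3y] swap r/2=498/18049: DF=(1 − 498/18049·(0.958300+0.936200+0.910900+0.894900+0.863800))/(1+498/18049) = 4253/5000 ≈ 0.850600
step 7 [3.5y] zero: DF = P = 4217/5000 ≈ 0.843400
step 8 [4y] zero: DF = P = 1039/1250 ≈ 0.831200

1 1/2 9583/10000
2 1 4681/5000
3 3/2 9109/10000
4 2 8949/10000
5 5/2 4319/5000
6 3 4253/5000
7 7/2 4217/5000
8 4 1039/1250
DF(3y) = 4253/5000 ≈ 0.850600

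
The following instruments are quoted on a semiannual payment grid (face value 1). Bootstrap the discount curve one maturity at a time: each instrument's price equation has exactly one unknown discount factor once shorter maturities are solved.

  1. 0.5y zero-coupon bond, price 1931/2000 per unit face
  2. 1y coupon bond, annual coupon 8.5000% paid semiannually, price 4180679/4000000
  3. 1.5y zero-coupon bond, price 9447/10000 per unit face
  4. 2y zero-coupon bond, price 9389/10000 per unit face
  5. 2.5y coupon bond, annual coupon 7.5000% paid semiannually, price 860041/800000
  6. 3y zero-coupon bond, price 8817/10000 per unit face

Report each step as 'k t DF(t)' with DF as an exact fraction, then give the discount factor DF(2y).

1 1/2 1931/2000
2 1 602/625
3 3/2 9447/10000
4 2 9389/10000
5 5/2 1123/1250
6 3 8817/10000
DF(2y) = 9389/10000 ≈ 0.938900

step 1 [0.5y] zero: DF = P = 1931/2000 ≈ 0.965500
step 2 [1y] bond c/2=17/400: DF=(4180679/4000000 − 17/400·(0.965500))/(1+17/400) = 602/625 ≈ 0.963200
step 3 [1.5y] zero: DF = P = 9447/10000 ≈ 0.944700
step 4 [2y] zero: DF = P = 9389/10000 ≈ 0.938900
step 5 [2.5y] bond c/2=3/80: DF=(860041/800000 − 3/80·(0.965500+0.963200+0.944700+0.938900))/(1+3/80) = 1123/1250 ≈ 0.898400
step 6 [3y] zero: DF = P = 8817/10000 ≈ 0.881700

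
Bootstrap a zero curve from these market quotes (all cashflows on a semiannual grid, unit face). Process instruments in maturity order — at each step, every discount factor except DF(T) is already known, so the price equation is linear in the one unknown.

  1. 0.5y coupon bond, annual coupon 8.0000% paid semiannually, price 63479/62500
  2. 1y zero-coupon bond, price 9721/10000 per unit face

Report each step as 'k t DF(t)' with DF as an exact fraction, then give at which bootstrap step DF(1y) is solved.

1 1/2 4883/5000
2 1 9721/10000
DF(1y) is solved at step 2

step 1 [0.5y] bond c/2=1/25: DF=(63479/62500 − 1/25·(0))/(1+1/25) = 4883/5000 ≈ 0.976600
step 2 [1y] zero: DF = P = 9721/10000 ≈ 0.972100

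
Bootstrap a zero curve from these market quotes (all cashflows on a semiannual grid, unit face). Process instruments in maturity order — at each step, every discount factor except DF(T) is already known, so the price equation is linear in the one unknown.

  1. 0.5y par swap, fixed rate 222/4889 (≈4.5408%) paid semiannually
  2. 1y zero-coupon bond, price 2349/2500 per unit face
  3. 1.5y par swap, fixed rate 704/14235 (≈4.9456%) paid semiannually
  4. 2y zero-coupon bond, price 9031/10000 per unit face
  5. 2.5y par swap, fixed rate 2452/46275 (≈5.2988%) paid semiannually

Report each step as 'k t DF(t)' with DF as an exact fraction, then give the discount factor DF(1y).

step 1 [0.5y] swap r/2=111/4889: DF=(1 − 111/4889·(0))/(1+111/4889) = 4889/5000 ≈ 0.977800
step 2 [1y] zero: DF = P = 2349/2500 ≈ 0.939600
step 3 [1.5y] swap r/2=352/14235: DF=(1 − 352/14235·(0.977800+0.939600))/(1+352/14235) = 581/625 ≈ 0.929600
step 4 [2y] zero: DF = P = 9031/10000 ≈ 0.903100
step 5 [2.5y] swap r/2=1226/46275: DF=(1 − 1226/46275·(0.977800+0.939600+0.929600+0.903100))/(1+1226/46275) = 4387/5000 ≈ 0.877400

1 1/2 4889/5000
2 1 2349/2500
3 3/2 581/625
4 2 9031/10000
5 5/2 4387/5000
DF(1y) = 2349/2500 ≈ 0.939600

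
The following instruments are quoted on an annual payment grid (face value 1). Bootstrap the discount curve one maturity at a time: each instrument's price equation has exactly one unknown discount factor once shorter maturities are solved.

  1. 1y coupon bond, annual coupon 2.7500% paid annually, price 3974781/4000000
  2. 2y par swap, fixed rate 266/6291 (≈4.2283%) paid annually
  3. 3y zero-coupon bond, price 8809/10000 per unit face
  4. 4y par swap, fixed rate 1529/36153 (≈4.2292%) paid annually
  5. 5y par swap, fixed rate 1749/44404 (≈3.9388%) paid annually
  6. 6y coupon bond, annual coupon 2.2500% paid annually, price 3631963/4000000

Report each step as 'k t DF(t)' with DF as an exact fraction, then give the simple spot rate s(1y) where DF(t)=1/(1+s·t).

1 1 9671/10000
2 2 4601/5000
3 3 8809/10000
4 4 8471/10000
5 5 8251/10000
6 6 7903/10000
s(1y) = (1/(9671/10000) − 1)/(1) = 329/9671 ≈ 3.4019%

step 1 [1y] bond c/1=11/400: DF=(3974781/4000000 − 11/400·(0))/(1+11/400) = 9671/10000 ≈ 0.967100
step 2 [2y] swap r/1=266/6291: DF=(1 − 266/6291·(0.967100))/(1+266/6291) = 4601/5000 ≈ 0.920200
step 3 [3y] zero: DF = P = 8809/10000 ≈ 0.880900
step 4 [4y] swap r/1=1529/36153: DF=(1 − 1529/36153·(0.967100+0.920200+0.880900))/(1+1529/36153) = 8471/10000 ≈ 0.847100
step 5 [5y] swap r/1=1749/44404: DF=(1 − 1749/44404·(0.967100+0.920200+0.880900+0.847100))/(1+1749/44404) = 8251/10000 ≈ 0.825100
step 6 [6y] bond c/1=9/400: DF=(3631963/4000000 − 9/400·(0.967100+0.920200+0.880900+0.847100+0.825100))/(1+9/400) = 7903/10000 ≈ 0.790300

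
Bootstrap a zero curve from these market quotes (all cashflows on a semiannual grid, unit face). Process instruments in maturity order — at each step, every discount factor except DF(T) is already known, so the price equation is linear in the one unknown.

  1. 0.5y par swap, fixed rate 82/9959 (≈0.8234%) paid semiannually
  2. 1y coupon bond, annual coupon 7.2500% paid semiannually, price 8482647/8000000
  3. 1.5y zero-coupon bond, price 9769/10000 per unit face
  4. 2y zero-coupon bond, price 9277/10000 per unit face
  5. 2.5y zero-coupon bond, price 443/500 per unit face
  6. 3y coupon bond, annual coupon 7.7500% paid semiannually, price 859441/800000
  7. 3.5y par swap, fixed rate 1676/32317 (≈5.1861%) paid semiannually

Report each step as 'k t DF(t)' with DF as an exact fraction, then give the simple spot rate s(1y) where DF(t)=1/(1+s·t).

step 1 [0.5y] swap r/2=41/9959: DF=(1 − 41/9959·(0))/(1+41/9959) = 9959/10000 ≈ 0.995900
step 2 [1y] bond c/2=29/800: DF=(8482647/8000000 − 29/800·(0.995900))/(1+29/800) = 2471/2500 ≈ 0.988400
step 3 [1.5y] zero: DF = P = 9769/10000 ≈ 0.976900
step 4 [2y] zero: DF = P = 9277/10000 ≈ 0.927700
step 5 [2.5y] zero: DF = P = 443/500 ≈ 0.886000
step 6 [3y] bond c/2=31/800: DF=(859441/800000 − 31/800·(0.995900+0.988400+0.976900+0.927700+0.886000))/(1+31/800) = 8561/10000 ≈ 0.856100
step 7 [3.5y] swap r/2=838/32317: DF=(1 − 838/32317·(0.995900+0.988400+0.976900+0.927700+0.886000+0.856100))/(1+838/32317) = 2081/2500 ≈ 0.832400

1 1/2 9959/10000
2 1 2471/2500
3 3/2 9769/10000
4 2 9277/10000
5 5/2 443/500
6 3 8561/10000
7 7/2 2081/2500
s(1y) = (1/(2471/2500) − 1)/(1) = 29/2471 ≈ 1.1736%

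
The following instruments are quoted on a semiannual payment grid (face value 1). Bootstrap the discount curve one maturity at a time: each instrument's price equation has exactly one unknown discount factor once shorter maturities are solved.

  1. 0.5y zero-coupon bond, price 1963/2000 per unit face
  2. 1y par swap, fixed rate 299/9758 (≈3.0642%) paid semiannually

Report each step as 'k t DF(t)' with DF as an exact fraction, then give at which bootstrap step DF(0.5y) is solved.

step 1 [0.5y] zero: DF = P = 1963/2000 ≈ 0.981500
step 2 [1y] swap r/2=299/19516: DF=(1 − 299/19516·(0.981500))/(1+299/19516) = 9701/10000 ≈ 0.970100

1 1/2 1963/2000
2 1 9701/10000
DF(0.5y) is solved at step 1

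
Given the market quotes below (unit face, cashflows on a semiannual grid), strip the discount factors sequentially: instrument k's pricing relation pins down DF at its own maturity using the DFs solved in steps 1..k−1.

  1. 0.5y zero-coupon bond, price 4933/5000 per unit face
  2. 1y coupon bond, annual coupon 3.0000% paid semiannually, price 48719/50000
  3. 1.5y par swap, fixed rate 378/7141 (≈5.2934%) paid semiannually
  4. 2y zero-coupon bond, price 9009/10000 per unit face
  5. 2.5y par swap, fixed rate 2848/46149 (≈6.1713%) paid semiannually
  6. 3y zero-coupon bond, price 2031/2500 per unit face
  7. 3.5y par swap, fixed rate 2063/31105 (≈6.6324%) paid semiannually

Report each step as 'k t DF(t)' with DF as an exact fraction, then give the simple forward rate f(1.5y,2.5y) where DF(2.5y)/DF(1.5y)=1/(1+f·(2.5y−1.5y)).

1 1/2 4933/5000
2 1 4727/5000
3 3/2 2311/2500
4 2 9009/10000
5 5/2 536/625
6 3 2031/2500
7 7/2 7937/10000
f(1.5y,2.5y) = ((2311/2500)/(536/625) − 1)/(1) = 167/2144 ≈ 7.7892%

step 1 [0.5y] zero: DF = P = 4933/5000 ≈ 0.986600
step 2 [1y] bond c/2=3/200: DF=(48719/50000 − 3/200·(0.986600))/(1+3/200) = 4727/5000 ≈ 0.945400
step 3 [1.5y] swap r/2=189/7141: DF=(1 − 189/7141·(0.986600+0.945400))/(1+189/7141) = 2311/2500 ≈ 0.924400
step 4 [2y] zero: DF = P = 9009/10000 ≈ 0.900900
step 5 [2.5y] swap r/2=1424/46149: DF=(1 − 1424/46149·(0.986600+0.945400+0.924400+0.900900))/(1+1424/46149) = 536/625 ≈ 0.857600
step 6 [3y] zero: DF = P = 2031/2500 ≈ 0.812400
step 7 [3.5y] swap r/2=2063/62210: DF=(1 − 2063/62210·(0.986600+0.945400+0.924400+0.900900+0.857600+0.812400))/(1+2063/62210) = 7937/10000 ≈ 0.793700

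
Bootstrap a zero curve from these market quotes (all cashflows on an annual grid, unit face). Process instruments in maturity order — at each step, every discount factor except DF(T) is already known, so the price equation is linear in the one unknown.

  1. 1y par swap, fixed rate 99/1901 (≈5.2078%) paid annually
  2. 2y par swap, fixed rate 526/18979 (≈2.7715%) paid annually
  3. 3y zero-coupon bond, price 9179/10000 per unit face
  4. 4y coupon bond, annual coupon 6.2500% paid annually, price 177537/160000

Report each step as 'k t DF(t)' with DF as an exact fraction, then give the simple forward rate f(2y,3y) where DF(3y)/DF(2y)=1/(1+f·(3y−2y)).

step 1 [1y] swap r/1=99/1901: DF=(1 − 99/1901·(0))/(1+99/1901) = 1901/2000 ≈ 0.950500
step 2 [2y] swap r/1=526/18979: DF=(1 − 526/18979·(0.950500))/(1+526/18979) = 4737/5000 ≈ 0.947400
step 3 [3y] zero: DF = P = 9179/10000 ≈ 0.917900
step 4 [4y] bond c/1=1/16: DF=(177537/160000 − 1/16·(0.950500+0.947400+0.917900))/(1+1/16) = 8787/10000 ≈ 0.878700

1 1 1901/2000
2 2 4737/5000
3 3 9179/10000
4 4 8787/10000
f(2y,3y) = ((4737/5000)/(9179/10000) − 1)/(1) = 295/9179 ≈ 3.2139%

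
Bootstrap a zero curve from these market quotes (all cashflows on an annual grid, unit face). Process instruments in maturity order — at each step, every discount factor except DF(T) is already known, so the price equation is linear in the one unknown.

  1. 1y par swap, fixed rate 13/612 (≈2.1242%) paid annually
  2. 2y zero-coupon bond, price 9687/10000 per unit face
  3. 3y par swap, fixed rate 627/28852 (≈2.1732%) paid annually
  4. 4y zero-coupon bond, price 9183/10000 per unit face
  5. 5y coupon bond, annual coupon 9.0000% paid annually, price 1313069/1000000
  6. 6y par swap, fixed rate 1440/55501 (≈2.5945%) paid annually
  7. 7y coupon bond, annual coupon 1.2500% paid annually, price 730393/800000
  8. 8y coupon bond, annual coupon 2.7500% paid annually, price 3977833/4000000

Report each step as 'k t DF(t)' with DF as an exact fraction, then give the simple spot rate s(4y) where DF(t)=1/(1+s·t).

1 1 612/625
2 2 9687/10000
3 3 9373/10000
4 4 9183/10000
5 5 4453/5000
6 6 107/125
7 7 2083/2500
8 8 797/1000
s(4y) = (1/(9183/10000) − 1)/(4) = 817/36732 ≈ 2.2242%

step 1 [1y] swap r/1=13/612: DF=(1 − 13/612·(0))/(1+13/612) = 612/625 ≈ 0.979200
step 2 [2y] zero: DF = P = 9687/10000 ≈ 0.968700
step 3 [3y] swap r/1=627/28852: DF=(1 − 627/28852·(0.979200+0.968700))/(1+627/28852) = 9373/10000 ≈ 0.937300
step 4 [4y] zero: DF = P = 9183/10000 ≈ 0.918300
step 5 [5y] bond c/1=9/100: DF=(1313069/1000000 − 9/100·(0.979200+0.968700+0.937300+0.918300))/(1+9/100) = 4453/5000 ≈ 0.890600
step 6 [6y] swap r/1=1440/55501: DF=(1 − 1440/55501·(0.979200+0.968700+0.937300+0.918300+0.890600))/(1+1440/55501) = 107/125 ≈ 0.856000
step 7 [7y] bond c/1=1/80: DF=(730393/800000 − 1/80·(0.979200+0.968700+0.937300+0.918300+0.890600+0.856000))/(1+1/80) = 2083/2500 ≈ 0.833200
step 8 [8y] bond c/1=11/400: DF=(3977833/4000000 − 11/400·(0.979200+0.968700+0.937300+0.918300+0.890600+0.856000+0.833200))/(1+11/400) = 797/1000 ≈ 0.797000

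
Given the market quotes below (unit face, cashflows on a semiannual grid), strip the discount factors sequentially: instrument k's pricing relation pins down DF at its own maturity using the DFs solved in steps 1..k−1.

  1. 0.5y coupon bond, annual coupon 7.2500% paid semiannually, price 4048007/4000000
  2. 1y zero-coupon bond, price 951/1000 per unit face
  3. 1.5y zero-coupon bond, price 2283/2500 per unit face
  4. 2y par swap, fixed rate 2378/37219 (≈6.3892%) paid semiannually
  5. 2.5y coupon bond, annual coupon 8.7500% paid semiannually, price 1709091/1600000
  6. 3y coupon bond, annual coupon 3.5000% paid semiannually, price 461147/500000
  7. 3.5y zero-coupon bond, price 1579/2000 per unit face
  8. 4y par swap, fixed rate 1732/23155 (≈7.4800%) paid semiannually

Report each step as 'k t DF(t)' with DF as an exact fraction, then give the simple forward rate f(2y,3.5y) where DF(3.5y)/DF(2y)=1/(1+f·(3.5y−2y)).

step 1 [0.5y] bond c/2=29/800: DF=(4048007/4000000 − 29/800·(0))/(1+29/800) = 4883/5000 ≈ 0.976600
step 2 [1y] zero: DF = P = 951/1000 ≈ 0.951000
step 3 [1.5y] zero: DF = P = 2283/2500 ≈ 0.913200
step 4 [2y] swap r/2=1189/37219: DF=(1 − 1189/37219·(0.976600+0.951000+0.913200))/(1+1189/37219) = 8811/10000 ≈ 0.881100
step 5 [2.5y] bond c/2=7/160: DF=(1709091/1600000 − 7/160·(0.976600+0.951000+0.913200+0.881100))/(1+7/160) = 4337/5000 ≈ 0.867400
step 6 [3y] bond c/2=7/400: DF=(461147/500000 − 7/400·(0.976600+0.951000+0.913200+0.881100+0.867400))/(1+7/400) = 331/400 ≈ 0.827500
step 7 [3.5y] zero: DF = P = 1579/2000 ≈ 0.789500
step 8 [4y] swap r/2=866/23155: DF=(1 − 866/23155·(0.976600+0.951000+0.913200+0.881100+0.867400+0.827500+0.789500))/(1+866/23155) = 3701/5000 ≈ 0.740200

1 1/2 4883/5000
2 1 951/1000
3 3/2 2283/2500
4 2 8811/10000
5 5/2 4337/5000
6 3 331/400
7 7/2 1579/2000
8 4 3701/5000
f(2y,3.5y) = ((8811/10000)/(1579/2000) − 1)/(3/2) = 1832/23685 ≈ 7.7349%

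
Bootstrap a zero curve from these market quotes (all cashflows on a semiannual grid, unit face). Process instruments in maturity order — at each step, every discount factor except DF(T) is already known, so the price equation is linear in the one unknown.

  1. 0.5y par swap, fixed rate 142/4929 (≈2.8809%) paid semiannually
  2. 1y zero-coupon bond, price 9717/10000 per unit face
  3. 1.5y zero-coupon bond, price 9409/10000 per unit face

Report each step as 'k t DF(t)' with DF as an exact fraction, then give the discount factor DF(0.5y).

1 1/2 4929/5000
2 1 9717/10000
3 3/2 9409/10000
DF(0.5y) = 4929/5000 ≈ 0.985800

step 1 [0.5y] swap r/2=71/4929: DF=(1 − 71/4929·(0))/(1+71/4929) = 4929/5000 ≈ 0.985800
step 2 [1y] zero: DF = P = 9717/10000 ≈ 0.971700
step 3 [1.5y] zero: DF = P = 9409/10000 ≈ 0.940900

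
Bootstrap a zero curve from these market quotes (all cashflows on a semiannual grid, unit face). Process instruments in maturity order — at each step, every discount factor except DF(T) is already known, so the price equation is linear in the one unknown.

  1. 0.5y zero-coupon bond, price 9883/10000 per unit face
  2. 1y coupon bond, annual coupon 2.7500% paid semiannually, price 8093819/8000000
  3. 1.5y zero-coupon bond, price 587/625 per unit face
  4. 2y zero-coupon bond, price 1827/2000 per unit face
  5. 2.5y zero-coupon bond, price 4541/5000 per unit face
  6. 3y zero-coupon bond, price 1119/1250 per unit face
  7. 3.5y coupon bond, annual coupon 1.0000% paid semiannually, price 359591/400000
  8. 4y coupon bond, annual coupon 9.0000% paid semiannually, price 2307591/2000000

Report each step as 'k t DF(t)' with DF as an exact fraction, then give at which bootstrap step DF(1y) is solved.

1 1/2 9883/10000
2 1 4923/5000
3 3/2 587/625
4 2 1827/2000
5 5/2 4541/5000
6 3 1119/1250
7 7/2 1733/2000
8 4 2061/2500
DF(1y) is solved at step 2

step 1 [0.5y] zero: DF = P = 9883/10000 ≈ 0.988300
step 2 [1y] bond c/2=11/800: DF=(8093819/8000000 − 11/800·(0.988300))/(1+11/800) = 4923/5000 ≈ 0.984600
step 3 [1.5y] zero: DF = P = 587/625 ≈ 0.939200
step 4 [2y] zero: DF = P = 1827/2000 ≈ 0.913500
step 5 [2.5y] zero: DF = P = 4541/5000 ≈ 0.908200
step 6 [3y] zero: DF = P = 1119/1250 ≈ 0.895200
step 7 [3.5y] bond c/2=1/200: DF=(359591/400000 − 1/200·(0.988300+0.984600+0.939200+0.913500+0.908200+0.895200))/(1+1/200) = 1733/2000 ≈ 0.866500
step 8 [4y] bond c/2=9/200: DF=(2307591/2000000 − 9/200·(0.988300+0.984600+0.939200+0.913500+0.908200+0.895200+0.866500))/(1+9/200) = 2061/2500 ≈ 0.824400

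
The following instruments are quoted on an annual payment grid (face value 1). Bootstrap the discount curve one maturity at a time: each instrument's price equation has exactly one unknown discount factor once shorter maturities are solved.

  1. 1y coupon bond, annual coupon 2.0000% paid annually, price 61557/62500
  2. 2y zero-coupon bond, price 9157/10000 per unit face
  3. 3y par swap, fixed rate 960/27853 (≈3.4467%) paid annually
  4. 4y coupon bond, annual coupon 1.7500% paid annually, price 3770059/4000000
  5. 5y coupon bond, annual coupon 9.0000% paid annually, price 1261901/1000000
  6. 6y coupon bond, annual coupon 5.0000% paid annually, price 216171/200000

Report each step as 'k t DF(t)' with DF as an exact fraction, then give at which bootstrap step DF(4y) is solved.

1 1 1207/1250
2 2 9157/10000
3 3 113/125
4 4 549/625
5 5 1069/1250
6 6 4071/5000
DF(4y) is solved at step 4

step 1 [1y] bond c/1=1/50: DF=(61557/62500 − 1/50·(0))/(1+1/50) = 1207/1250 ≈ 0.965600
step 2 [2y] zero: DF = P = 9157/10000 ≈ 0.915700
step 3 [3y] swap r/1=960/27853: DF=(1 − 960/27853·(0.965600+0.915700))/(1+960/27853) = 113/125 ≈ 0.904000
step 4 [4y] bond c/1=7/400: DF=(3770059/4000000 − 7/400·(0.965600+0.915700+0.904000))/(1+7/400) = 549/625 ≈ 0.878400
step 5 [5y] bond c/1=9/100: DF=(1261901/1000000 − 9/100·(0.965600+0.915700+0.904000+0.878400))/(1+9/100) = 1069/1250 ≈ 0.855200
step 6 [6y] bond c/1=1/20: DF=(216171/200000 − 1/20·(0.965600+0.915700+0.904000+0.878400+0.855200))/(1+1/20) = 4071/5000 ≈ 0.814200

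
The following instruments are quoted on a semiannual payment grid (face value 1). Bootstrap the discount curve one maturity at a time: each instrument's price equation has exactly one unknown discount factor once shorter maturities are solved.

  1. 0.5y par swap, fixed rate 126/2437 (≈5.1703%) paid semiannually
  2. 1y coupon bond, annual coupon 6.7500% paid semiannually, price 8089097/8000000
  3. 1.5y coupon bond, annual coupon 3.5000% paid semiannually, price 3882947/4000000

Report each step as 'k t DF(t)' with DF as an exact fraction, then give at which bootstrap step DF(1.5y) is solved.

step 1 [0.5y] swap r/2=63/2437: DF=(1 − 63/2437·(0))/(1+63/2437) = 2437/2500 ≈ 0.974800
step 2 [1y] bond c/2=27/800: DF=(8089097/8000000 − 27/800·(0.974800))/(1+27/800) = 9463/10000 ≈ 0.946300
step 3 [1.5y] bond c/2=7/400: DF=(3882947/4000000 − 7/400·(0.974800+0.946300))/(1+7/400) = 921/1000 ≈ 0.921000

1 1/2 2437/2500
2 1 9463/10000
3 3/2 921/1000
DF(1.5y) is solved at step 3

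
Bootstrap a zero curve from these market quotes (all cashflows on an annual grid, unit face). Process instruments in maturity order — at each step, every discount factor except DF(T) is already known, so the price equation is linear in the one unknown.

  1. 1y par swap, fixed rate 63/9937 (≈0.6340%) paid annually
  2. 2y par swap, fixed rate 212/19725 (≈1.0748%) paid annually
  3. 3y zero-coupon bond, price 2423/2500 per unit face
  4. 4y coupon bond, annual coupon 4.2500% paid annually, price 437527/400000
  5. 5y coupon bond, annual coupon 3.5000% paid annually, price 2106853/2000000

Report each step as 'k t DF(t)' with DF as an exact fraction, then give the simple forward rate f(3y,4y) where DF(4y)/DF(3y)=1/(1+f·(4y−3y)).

1 1 9937/10000
2 2 2447/2500
3 3 2423/2500
4 4 9293/10000
5 5 8869/10000
f(3y,4y) = ((2423/2500)/(9293/10000) − 1)/(1) = 399/9293 ≈ 4.2936%

step 1 [1y] swap r/1=63/9937: DF=(1 − 63/9937·(0))/(1+63/9937) = 9937/10000 ≈ 0.993700
step 2 [2y] swap r/1=212/19725: DF=(1 − 212/19725·(0.993700))/(1+212/19725) = 2447/2500 ≈ 0.978800
step 3 [3y] zero: DF = P = 2423/2500 ≈ 0.969200
step 4 [4y] bond c/1=17/400: DF=(437527/400000 − 17/400·(0.993700+0.978800+0.969200))/(1+17/400) = 9293/10000 ≈ 0.929300
step 5 [5y] bond c/1=7/200: DF=(2106853/2000000 − 7/200·(0.993700+0.978800+0.969200+0.929300))/(1+7/200) = 8869/10000 ≈ 0.886900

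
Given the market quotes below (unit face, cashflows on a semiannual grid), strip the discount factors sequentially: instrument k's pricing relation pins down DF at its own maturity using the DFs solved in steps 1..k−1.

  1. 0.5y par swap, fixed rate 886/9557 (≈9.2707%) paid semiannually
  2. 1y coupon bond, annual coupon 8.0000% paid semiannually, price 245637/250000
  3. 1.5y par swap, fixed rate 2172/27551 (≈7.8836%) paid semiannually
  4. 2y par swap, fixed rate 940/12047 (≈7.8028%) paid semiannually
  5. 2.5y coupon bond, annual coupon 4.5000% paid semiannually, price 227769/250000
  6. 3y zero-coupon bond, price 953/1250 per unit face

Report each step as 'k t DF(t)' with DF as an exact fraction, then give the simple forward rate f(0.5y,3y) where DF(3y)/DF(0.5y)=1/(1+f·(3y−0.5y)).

step 1 [0.5y] swap r/2=443/9557: DF=(1 − 443/9557·(0))/(1+443/9557) = 9557/10000 ≈ 0.955700
step 2 [1y] bond c/2=1/25: DF=(245637/250000 − 1/25·(0.955700))/(1+1/25) = 227/250 ≈ 0.908000
step 3 [1.5y] swap r/2=1086/27551: DF=(1 − 1086/27551·(0.955700+0.908000))/(1+1086/27551) = 4457/5000 ≈ 0.891400
step 4 [2y] swap r/2=470/12047: DF=(1 − 470/12047·(0.955700+0.908000+0.891400))/(1+470/12047) = 859/1000 ≈ 0.859000
step 5 [2.5y] bond c/2=9/400: DF=(227769/250000 − 9/400·(0.955700+0.908000+0.891400+0.859000))/(1+9/400) = 1623/2000 ≈ 0.811500
step 6 [3y] zero: DF = P = 953/1250 ≈ 0.762400

1 1/2 9557/10000
2 1 227/250
3 3/2 4457/5000
4 2 859/1000
5 5/2 1623/2000
6 3 953/1250
f(0.5y,3y) = ((9557/10000)/(953/1250) − 1)/(5/2) = 1933/19060 ≈ 10.1417%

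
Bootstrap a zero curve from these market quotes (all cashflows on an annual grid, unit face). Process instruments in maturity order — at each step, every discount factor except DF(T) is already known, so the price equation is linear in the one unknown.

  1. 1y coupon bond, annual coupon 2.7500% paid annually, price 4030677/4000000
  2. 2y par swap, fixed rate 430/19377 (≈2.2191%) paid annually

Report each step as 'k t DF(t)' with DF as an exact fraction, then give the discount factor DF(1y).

1 1 9807/10000
2 2 957/1000
DF(1y) = 9807/10000 ≈ 0.980700

step 1 [1y] bond c/1=11/400: DF=(4030677/4000000 − 11/400·(0))/(1+11/400) = 9807/10000 ≈ 0.980700
step 2 [2y] swap r/1=430/19377: DF=(1 − 430/19377·(0.980700))/(1+430/19377) = 957/1000 ≈ 0.957000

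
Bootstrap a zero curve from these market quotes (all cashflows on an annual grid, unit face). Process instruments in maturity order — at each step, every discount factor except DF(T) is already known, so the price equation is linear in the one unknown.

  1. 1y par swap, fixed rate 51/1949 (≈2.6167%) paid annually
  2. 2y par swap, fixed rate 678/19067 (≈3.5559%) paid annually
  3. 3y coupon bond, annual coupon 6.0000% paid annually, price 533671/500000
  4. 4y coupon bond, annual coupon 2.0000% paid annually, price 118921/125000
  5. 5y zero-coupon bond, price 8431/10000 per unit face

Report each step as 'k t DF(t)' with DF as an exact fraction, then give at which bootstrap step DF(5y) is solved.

step 1 [1y] swap r/1=51/1949: DF=(1 − 51/1949·(0))/(1+51/1949) = 1949/2000 ≈ 0.974500
step 2 [2y] swap r/1=678/19067: DF=(1 − 678/19067·(0.974500))/(1+678/19067) = 4661/5000 ≈ 0.932200
step 3 [3y] bond c/1=3/50: DF=(533671/500000 − 3/50·(0.974500+0.932200))/(1+3/50) = 899/1000 ≈ 0.899000
step 4 [4y] bond c/1=1/50: DF=(118921/125000 − 1/50·(0.974500+0.932200+0.899000))/(1+1/50) = 8777/10000 ≈ 0.877700
step 5 [5y] zero: DF = P = 8431/10000 ≈ 0.843100

1 1 1949/2000
2 2 4661/5000
3 3 899/1000
4 4 8777/10000
5 5 8431/10000
DF(5y) is solved at step 5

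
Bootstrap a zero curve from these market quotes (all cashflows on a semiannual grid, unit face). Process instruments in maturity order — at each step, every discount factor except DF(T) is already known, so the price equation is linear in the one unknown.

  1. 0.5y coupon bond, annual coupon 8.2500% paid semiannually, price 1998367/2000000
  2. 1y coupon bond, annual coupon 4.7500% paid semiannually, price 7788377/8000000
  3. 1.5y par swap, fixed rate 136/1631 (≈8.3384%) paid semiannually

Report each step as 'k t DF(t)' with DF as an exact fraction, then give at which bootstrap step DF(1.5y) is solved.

1 1/2 2399/2500
2 1 9287/10000
3 3/2 2211/2500
DF(1.5y) is solved at step 3

step 1 [0.5y] bond c/2=33/800: DF=(1998367/2000000 − 33/800·(0))/(1+33/800) = 2399/2500 ≈ 0.959600
step 2 [1y] bond c/2=19/800: DF=(7788377/8000000 − 19/800·(0.959600))/(1+19/800) = 9287/10000 ≈ 0.928700
step 3 [1.5y] swap r/2=68/1631: DF=(1 − 68/1631·(0.959600+0.928700))/(1+68/1631) = 2211/2500 ≈ 0.884400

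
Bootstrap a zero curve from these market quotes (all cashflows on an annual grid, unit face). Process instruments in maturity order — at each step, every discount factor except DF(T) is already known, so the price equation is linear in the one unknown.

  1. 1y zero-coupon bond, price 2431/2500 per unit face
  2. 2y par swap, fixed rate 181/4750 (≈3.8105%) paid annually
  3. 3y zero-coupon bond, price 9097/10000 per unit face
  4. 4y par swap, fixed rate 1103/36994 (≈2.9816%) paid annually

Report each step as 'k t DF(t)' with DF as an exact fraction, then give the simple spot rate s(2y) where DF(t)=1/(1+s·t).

step 1 [1y] zero: DF = P = 2431/2500 ≈ 0.972400
step 2 [2y] swap r/1=181/4750: DF=(1 − 181/4750·(0.972400))/(1+181/4750) = 2319/2500 ≈ 0.927600
step 3 [3y] zero: DF = P = 9097/10000 ≈ 0.909700
step 4 [4y] swap r/1=1103/36994: DF=(1 − 1103/36994·(0.972400+0.927600+0.909700))/(1+1103/36994) = 8897/10000 ≈ 0.889700

1 1 2431/2500
2 2 2319/2500
3 3 9097/10000
4 4 8897/10000
s(2y) = (1/(2319/2500) − 1)/(2) = 181/4638 ≈ 3.9025%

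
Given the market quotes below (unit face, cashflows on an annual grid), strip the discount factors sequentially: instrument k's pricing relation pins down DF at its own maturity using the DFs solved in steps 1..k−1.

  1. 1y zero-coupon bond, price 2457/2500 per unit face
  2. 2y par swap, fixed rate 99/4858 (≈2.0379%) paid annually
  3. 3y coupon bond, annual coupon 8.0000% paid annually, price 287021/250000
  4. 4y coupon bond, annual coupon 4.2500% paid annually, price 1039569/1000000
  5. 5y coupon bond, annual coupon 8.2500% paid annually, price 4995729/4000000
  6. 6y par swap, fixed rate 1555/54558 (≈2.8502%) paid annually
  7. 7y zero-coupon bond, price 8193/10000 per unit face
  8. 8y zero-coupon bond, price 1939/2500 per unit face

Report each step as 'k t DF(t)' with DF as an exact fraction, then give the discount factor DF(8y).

1 1 2457/2500
2 2 2401/2500
3 3 9191/10000
4 4 1761/2000
5 5 1737/2000
6 6 1689/2000
7 7 8193/10000
8 8 1939/2500
DF(8y) = 1939/2500 ≈ 0.775600

step 1 [1y] zero: DF = P = 2457/2500 ≈ 0.982800
step 2 [2y] swap r/1=99/4858: DF=(1 − 99/4858·(0.982800))/(1+99/4858) = 2401/2500 ≈ 0.960400
step 3 [3y] bond c/1=2/25: DF=(287021/250000 − 2/25·(0.982800+0.960400))/(1+2/25) = 9191/10000 ≈ 0.919100
step 4 [4y] bond c/1=17/400: DF=(1039569/1000000 − 17/400·(0.982800+0.960400+0.919100))/(1+17/400) = 1761/2000 ≈ 0.880500
step 5 [5y] bond c/1=33/400: DF=(4995729/4000000 − 33/400·(0.982800+0.960400+0.919100+0.880500))/(1+33/400) = 1737/2000 ≈ 0.868500
step 6 [6y] swap r/1=1555/54558: DF=(1 − 1555/54558·(0.982800+0.960400+0.919100+0.880500+0.868500))/(1+1555/54558) = 1689/2000 ≈ 0.844500
step 7 [7y] zero: DF = P = 8193/10000 ≈ 0.819300
step 8 [8y] zero: DF = P = 1939/2500 ≈ 0.775600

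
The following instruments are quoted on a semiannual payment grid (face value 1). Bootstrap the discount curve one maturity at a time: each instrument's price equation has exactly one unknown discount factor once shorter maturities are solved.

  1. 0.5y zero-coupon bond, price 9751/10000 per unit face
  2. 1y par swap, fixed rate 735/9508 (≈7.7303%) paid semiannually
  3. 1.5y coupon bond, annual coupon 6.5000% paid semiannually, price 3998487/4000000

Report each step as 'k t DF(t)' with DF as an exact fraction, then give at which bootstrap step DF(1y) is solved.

1 1/2 9751/10000
2 1 1853/2000
3 3/2 9083/10000
DF(1y) is solved at step 2

step 1 [0.5y] zero: DF = P = 9751/10000 ≈ 0.975100
step 2 [1y] swap r/2=735/19016: DF=(1 − 735/19016·(0.975100))/(1+735/19016) = 1853/2000 ≈ 0.926500
step 3 [1.5y] bond c/2=13/400: DF=(3998487/4000000 − 13/400·(0.975100+0.926500))/(1+13/400) = 9083/10000 ≈ 0.908300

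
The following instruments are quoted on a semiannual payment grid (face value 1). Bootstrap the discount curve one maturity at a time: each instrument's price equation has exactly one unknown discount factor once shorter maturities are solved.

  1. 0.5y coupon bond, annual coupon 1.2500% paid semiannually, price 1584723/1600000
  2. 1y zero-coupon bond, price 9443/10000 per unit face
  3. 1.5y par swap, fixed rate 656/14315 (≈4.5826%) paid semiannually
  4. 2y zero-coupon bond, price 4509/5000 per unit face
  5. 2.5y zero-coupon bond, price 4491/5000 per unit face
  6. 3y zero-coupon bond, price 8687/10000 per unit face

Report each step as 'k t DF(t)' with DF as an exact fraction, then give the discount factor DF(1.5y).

1 1/2 9843/10000
2 1 9443/10000
3 3/2 584/625
4 2 4509/5000
5 5/2 4491/5000
6 3 8687/10000
DF(1.5y) = 584/625 ≈ 0.934400

step 1 [0.5y] bond c/2=1/160: DF=(1584723/1600000 − 1/160·(0))/(1+1/160) = 9843/10000 ≈ 0.984300
step 2 [1y] zero: DF = P = 9443/10000 ≈ 0.944300
step 3 [1.5y] swap r/2=328/14315: DF=(1 − 328/14315·(0.984300+0.944300))/(1+328/14315) = 584/625 ≈ 0.934400
step 4 [2y] zero: DF = P = 4509/5000 ≈ 0.901800
step 5 [2.5y] zero: DF = P = 4491/5000 ≈ 0.898200
step 6 [3y] zero: DF = P = 8687/10000 ≈ 0.868700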